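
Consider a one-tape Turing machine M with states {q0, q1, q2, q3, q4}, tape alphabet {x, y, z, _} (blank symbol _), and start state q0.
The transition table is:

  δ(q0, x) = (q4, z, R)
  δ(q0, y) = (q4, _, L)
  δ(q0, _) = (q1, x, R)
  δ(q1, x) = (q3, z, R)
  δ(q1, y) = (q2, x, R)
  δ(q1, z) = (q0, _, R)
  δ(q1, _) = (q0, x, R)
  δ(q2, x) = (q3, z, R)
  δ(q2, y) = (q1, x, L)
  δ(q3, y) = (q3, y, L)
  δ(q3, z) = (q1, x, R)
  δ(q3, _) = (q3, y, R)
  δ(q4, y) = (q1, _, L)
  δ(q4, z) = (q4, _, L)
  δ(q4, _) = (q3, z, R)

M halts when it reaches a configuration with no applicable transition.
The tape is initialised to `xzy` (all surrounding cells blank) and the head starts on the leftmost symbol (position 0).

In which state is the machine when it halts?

q0 | _[x]zy   read x → write z, move R, go to q4
q4 | _z[z]y   read z → write _, move L, go to q4
q4 | _[z]_y   read z → write _, move L, go to q4
q4 | [_]__y   read _ → write z, move R, go to q3
q3 | z[_]_y   read _ → write y, move R, go to q3
q3 | zy[_]y   read _ → write y, move R, go to q3
q3 | zyy[y]   read y → write y, move L, go to q3
q3 | zy[y]y   read y → write y, move L, go to q3
q3 | z[y]yy   read y → write y, move L, go to q3
q3 | [z]yyy   read z → write x, move R, go to q1
q1 | x[y]yy   read y → write x, move R, go to q2
q2 | xx[y]y   read y → write x, move L, go to q1
q1 | x[x]xy   read x → write z, move R, go to q3
q3 | xz[x]y
No transition is defined for (q3, x); M halts in state q3.

q3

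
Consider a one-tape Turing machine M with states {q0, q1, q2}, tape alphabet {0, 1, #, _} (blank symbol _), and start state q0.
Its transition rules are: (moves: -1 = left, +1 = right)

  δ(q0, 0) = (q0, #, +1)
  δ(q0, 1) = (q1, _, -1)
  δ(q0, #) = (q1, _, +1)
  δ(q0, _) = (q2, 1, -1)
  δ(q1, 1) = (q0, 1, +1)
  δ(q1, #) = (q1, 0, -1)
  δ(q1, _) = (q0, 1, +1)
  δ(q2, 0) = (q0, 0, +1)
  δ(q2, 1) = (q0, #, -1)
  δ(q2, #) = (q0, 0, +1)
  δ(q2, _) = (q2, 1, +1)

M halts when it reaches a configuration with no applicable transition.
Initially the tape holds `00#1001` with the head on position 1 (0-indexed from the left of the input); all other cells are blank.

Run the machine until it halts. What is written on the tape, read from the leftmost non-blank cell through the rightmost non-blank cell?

0#_1#0

q0 | 0[0]#1001   read 0 → write #, move +1, go to q0
q0 | 0#[#]1001   read # → write _, move +1, go to q1
q1 | 0#_[1]001   read 1 → write 1, move +1, go to q0
q0 | 0#_1[0]01   read 0 → write #, move +1, go to q0
q0 | 0#_1#[0]1   read 0 → write #, move +1, go to q0
q0 | 0#_1##[1]   read 1 → write _, move -1, go to q1
q1 | 0#_1#[#]_   read # → write 0, move -1, go to q1
q1 | 0#_1[#]0_   read # → write 0, move -1, go to q1
q1 | 0#_[1]00_   read 1 → write 1, move +1, go to q0
q0 | 0#_1[0]0_   read 0 → write #, move +1, go to q0
q0 | 0#_1#[0]_   read 0 → write #, move +1, go to q0
q0 | 0#_1##[_]   read _ → write 1, move -1, go to q2
q2 | 0#_1#[#]1   read # → write 0, move +1, go to q0
q0 | 0#_1#0[1]   read 1 → write _, move -1, go to q1
q1 | 0#_1#[0]_
The non-blank tape span at halt is 0#_1#0.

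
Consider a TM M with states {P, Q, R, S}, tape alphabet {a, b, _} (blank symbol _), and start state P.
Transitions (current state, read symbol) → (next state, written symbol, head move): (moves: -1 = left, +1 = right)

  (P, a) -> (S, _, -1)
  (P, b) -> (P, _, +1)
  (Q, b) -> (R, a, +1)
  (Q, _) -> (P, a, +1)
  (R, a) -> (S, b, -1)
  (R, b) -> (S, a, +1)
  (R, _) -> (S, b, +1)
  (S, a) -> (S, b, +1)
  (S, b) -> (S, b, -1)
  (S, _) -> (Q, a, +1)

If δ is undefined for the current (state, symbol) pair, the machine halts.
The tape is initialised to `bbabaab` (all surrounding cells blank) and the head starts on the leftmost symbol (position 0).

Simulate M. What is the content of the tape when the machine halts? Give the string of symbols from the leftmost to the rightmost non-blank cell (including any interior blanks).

aaabaabaa

state=P head=0 tape=[b]babaab____   (P,b)→(P,_,+1)
state=P head=1 tape=_[b]abaab____   (P,b)→(P,_,+1)
state=P head=2 tape=__[a]baab____   (P,a)→(S,_,-1)
state=S head=1 tape=_[_]_baab____   (S,_)→(Q,a,+1)
state=Q head=2 tape=_a[_]baab____   (Q,_)→(P,a,+1)
state=P head=3 tape=_aa[b]aab____   (P,b)→(P,_,+1)
state=P head=4 tape=_aa_[a]ab____   (P,a)→(S,_,-1)
state=S head=3 tape=_aa[_]_ab____   (S,_)→(Q,a,+1)
state=Q head=4 tape=_aaa[_]ab____   (Q,_)→(P,a,+1)
state=P head=5 tape=_aaaa[a]b____   (P,a)→(S,_,-1)
state=S head=4 tape=_aaa[a]_b____   (S,a)→(S,b,+1)
state=S head=5 tape=_aaab[_]b____   (S,_)→(Q,a,+1)
state=Q head=6 tape=_aaaba[b]____   (Q,b)→(R,a,+1)
state=R head=7 tape=_aaabaa[_]___   (R,_)→(S,b,+1)
state=S head=8 tape=_aaabaab[_]__   (S,_)→(Q,a,+1)
state=Q head=9 tape=_aaabaaba[_]_   (Q,_)→(P,a,+1)
state=P head=10 tape=_aaabaabaa[_]
The non-blank tape span at halt is aaabaabaa.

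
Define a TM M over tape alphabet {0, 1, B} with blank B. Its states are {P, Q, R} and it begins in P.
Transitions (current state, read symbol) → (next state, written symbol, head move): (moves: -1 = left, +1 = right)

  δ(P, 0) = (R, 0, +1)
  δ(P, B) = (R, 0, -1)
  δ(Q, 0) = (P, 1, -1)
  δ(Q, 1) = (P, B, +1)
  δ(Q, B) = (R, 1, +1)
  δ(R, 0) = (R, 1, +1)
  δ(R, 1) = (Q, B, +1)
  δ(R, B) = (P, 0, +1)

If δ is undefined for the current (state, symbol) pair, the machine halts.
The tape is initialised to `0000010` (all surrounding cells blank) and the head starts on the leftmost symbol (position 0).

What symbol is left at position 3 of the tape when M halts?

state=P head=0 tape=[0]000010   (P,0)→(R,0,+1)
state=R head=1 tape=0[0]00010   (R,0)→(R,1,+1)
state=R head=2 tape=01[0]0010   (R,0)→(R,1,+1)
state=R head=3 tape=011[0]010   (R,0)→(R,1,+1)
state=R head=4 tape=0111[0]10   (R,0)→(R,1,+1)
state=R head=5 tape=01111[1]0   (R,1)→(Q,B,+1)
state=Q head=6 tape=01111B[0]   (Q,0)→(P,1,-1)
state=P head=5 tape=01111[B]1   (P,B)→(R,0,-1)
state=R head=4 tape=0111[1]01   (R,1)→(Q,B,+1)
state=Q head=5 tape=0111B[0]1   (Q,0)→(P,1,-1)
state=P head=4 tape=0111[B]11   (P,B)→(R,0,-1)
state=R head=3 tape=011[1]011   (R,1)→(Q,B,+1)
state=Q head=4 tape=011B[0]11   (Q,0)→(P,1,-1)
state=P head=3 tape=011[B]111   (P,B)→(R,0,-1)
state=R head=2 tape=01[1]0111   (R,1)→(Q,B,+1)
state=Q head=3 tape=01B[0]111   (Q,0)→(P,1,-1)
state=P head=2 tape=01[B]1111   (P,B)→(R,0,-1)
state=R head=1 tape=0[1]01111   (R,1)→(Q,B,+1)
state=Q head=2 tape=0B[0]1111   (Q,0)→(P,1,-1)
state=P head=1 tape=0[B]11111   (P,B)→(R,0,-1)
state=R head=0 tape=[0]011111   (R,0)→(R,1,+1)
state=R head=1 tape=1[0]11111   (R,0)→(R,1,+1)
state=R head=2 tape=11[1]1111   (R,1)→(Q,B,+1)
state=Q head=3 tape=11B[1]111   (Q,1)→(P,B,+1)
state=P head=4 tape=11BB[1]11
Cell 3 holds B when M halts.

B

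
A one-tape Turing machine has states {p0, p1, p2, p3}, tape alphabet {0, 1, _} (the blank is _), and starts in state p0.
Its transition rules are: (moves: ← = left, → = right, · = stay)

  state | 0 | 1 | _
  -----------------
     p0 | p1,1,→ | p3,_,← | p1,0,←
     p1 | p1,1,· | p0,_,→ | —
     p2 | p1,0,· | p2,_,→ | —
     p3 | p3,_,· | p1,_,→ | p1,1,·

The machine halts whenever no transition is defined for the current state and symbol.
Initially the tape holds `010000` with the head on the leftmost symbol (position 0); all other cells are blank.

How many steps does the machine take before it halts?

state=p0 head=0 tape=[0]10000_   (p0,0)→(p1,1,→)
state=p1 head=1 tape=1[1]0000_   (p1,1)→(p0,_,→)
state=p0 head=2 tape=1_[0]000_   (p0,0)→(p1,1,→)
state=p1 head=3 tape=1_1[0]00_   (p1,0)→(p1,1,·)
state=p1 head=3 tape=1_1[1]00_   (p1,1)→(p0,_,→)
state=p0 head=4 tape=1_1_[0]0_   (p0,0)→(p1,1,→)
state=p1 head=5 tape=1_1_1[0]_   (p1,0)→(p1,1,·)
state=p1 head=5 tape=1_1_1[1]_   (p1,1)→(p0,_,→)
state=p0 head=6 tape=1_1_1_[_]   (p0,_)→(p1,0,←)
state=p1 head=5 tape=1_1_1[_]0
M halts after 9 transitions.

9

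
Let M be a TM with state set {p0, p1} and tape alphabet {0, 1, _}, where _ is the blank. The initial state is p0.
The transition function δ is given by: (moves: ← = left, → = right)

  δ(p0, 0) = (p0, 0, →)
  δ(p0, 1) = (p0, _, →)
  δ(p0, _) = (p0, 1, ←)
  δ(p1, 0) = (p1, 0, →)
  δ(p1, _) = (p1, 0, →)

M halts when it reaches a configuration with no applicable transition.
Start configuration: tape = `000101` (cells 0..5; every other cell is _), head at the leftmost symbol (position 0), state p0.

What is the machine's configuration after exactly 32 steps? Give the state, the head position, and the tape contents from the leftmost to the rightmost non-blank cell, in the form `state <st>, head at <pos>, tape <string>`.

state p0, head at 4, tape 000_011111

state=p0 head=0 tape=[0]00101____   (p0,0)→(p0,0,→)
state=p0 head=1 tape=0[0]0101____   (p0,0)→(p0,0,→)
state=p0 head=2 tape=00[0]101____   (p0,0)→(p0,0,→)
state=p0 head=3 tape=000[1]01____   (p0,1)→(p0,_,→)
state=p0 head=4 tape=000_[0]1____   (p0,0)→(p0,0,→)
state=p0 head=5 tape=000_0[1]____   (p0,1)→(p0,_,→)
state=p0 head=6 tape=000_0_[_]___   (p0,_)→(p0,1,←)
state=p0 head=5 tape=000_0[_]1___   (p0,_)→(p0,1,←)
state=p0 head=4 tape=000_[0]11___   (p0,0)→(p0,0,→)
state=p0 head=5 tape=000_0[1]1___   (p0,1)→(p0,_,→)
state=p0 head=6 tape=000_0_[1]___   (p0,1)→(p0,_,→)
state=p0 head=7 tape=000_0__[_]__   (p0,_)→(p0,1,←)
state=p0 head=6 tape=000_0_[_]1__   (p0,_)→(p0,1,←)
state=p0 head=5 tape=000_0[_]11__   (p0,_)→(p0,1,←)
state=p0 head=4 tape=000_[0]111__   (p0,0)→(p0,0,→)
state=p0 head=5 tape=000_0[1]11__   (p0,1)→(p0,_,→)
state=p0 head=6 tape=000_0_[1]1__   (p0,1)→(p0,_,→)
state=p0 head=7 tape=000_0__[1]__   (p0,1)→(p0,_,→)
state=p0 head=8 tape=000_0___[_]_   (p0,_)→(p0,1,←)
state=p0 head=7 tape=000_0__[_]1_   (p0,_)→(p0,1,←)
state=p0 head=6 tape=000_0_[_]11_   (p0,_)→(p0,1,←)
state=p0 head=5 tape=000_0[_]111_   (p0,_)→(p0,1,←)
state=p0 head=4 tape=000_[0]1111_   (p0,0)→(p0,0,→)
state=p0 head=5 tape=000_0[1]111_   (p0,1)→(p0,_,→)
state=p0 head=6 tape=000_0_[1]11_   (p0,1)→(p0,_,→)
state=p0 head=7 tape=000_0__[1]1_   (p0,1)→(p0,_,→)
state=p0 head=8 tape=000_0___[1]_   (p0,1)→(p0,_,→)
state=p0 head=9 tape=000_0____[_]   (p0,_)→(p0,1,←)
state=p0 head=8 tape=000_0___[_]1   (p0,_)→(p0,1,←)
state=p0 head=7 tape=000_0__[_]11   (p0,_)→(p0,1,←)
state=p0 head=6 tape=000_0_[_]111   (p0,_)→(p0,1,←)
state=p0 head=5 tape=000_0[_]1111   (p0,_)→(p0,1,←)
state=p0 head=4 tape=000_[0]11111
After 32 steps: state p0, head at 4, tape 000_011111.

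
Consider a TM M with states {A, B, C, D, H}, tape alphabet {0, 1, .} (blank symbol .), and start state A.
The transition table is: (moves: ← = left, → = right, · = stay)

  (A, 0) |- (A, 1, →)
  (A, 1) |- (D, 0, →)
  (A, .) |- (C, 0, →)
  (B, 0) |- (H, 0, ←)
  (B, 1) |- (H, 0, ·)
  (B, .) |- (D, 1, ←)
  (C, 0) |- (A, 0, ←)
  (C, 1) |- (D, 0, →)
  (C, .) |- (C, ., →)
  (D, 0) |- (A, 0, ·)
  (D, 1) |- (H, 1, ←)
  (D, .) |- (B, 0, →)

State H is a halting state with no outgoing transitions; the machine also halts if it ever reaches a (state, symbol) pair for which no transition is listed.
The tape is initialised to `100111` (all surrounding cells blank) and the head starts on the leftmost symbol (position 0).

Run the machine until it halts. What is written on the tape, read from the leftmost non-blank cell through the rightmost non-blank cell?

011011

state=A head=0 tape=[1]00111   (A,1)→(D,0,→)
state=D head=1 tape=0[0]0111   (D,0)→(A,0,·)
state=A head=1 tape=0[0]0111   (A,0)→(A,1,→)
state=A head=2 tape=01[0]111   (A,0)→(A,1,→)
state=A head=3 tape=011[1]11   (A,1)→(D,0,→)
state=D head=4 tape=0110[1]1   (D,1)→(H,1,←)
state=H head=3 tape=011[0]11
The non-blank tape span at halt is 011011.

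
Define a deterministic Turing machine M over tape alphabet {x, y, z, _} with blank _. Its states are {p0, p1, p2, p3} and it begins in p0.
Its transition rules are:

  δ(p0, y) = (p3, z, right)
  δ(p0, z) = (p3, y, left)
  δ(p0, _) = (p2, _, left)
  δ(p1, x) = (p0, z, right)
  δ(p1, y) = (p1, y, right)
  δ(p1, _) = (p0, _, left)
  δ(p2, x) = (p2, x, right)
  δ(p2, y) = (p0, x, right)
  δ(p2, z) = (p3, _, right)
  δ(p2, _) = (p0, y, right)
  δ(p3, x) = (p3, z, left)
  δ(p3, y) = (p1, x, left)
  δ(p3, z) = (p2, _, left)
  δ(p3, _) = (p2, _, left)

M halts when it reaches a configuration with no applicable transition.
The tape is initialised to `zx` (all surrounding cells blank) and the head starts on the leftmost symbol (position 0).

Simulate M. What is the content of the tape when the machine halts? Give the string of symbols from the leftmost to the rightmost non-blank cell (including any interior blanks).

xzxy

p0 | __[z]x   read z → write y, move left, go to p3
p3 | _[_]yx   read _ → write _, move left, go to p2
p2 | [_]_yx   read _ → write y, move right, go to p0
p0 | y[_]yx   read _ → write _, move left, go to p2
p2 | [y]_yx   read y → write x, move right, go to p0
p0 | x[_]yx   read _ → write _, move left, go to p2
p2 | [x]_yx   read x → write x, move right, go to p2
p2 | x[_]yx   read _ → write y, move right, go to p0
p0 | xy[y]x   read y → write z, move right, go to p3
p3 | xyz[x]   read x → write z, move left, go to p3
p3 | xy[z]z   read z → write _, move left, go to p2
p2 | x[y]_z   read y → write x, move right, go to p0
p0 | xx[_]z   read _ → write _, move left, go to p2
p2 | x[x]_z   read x → write x, move right, go to p2
p2 | xx[_]z   read _ → write y, move right, go to p0
p0 | xxy[z]   read z → write y, move left, go to p3
p3 | xx[y]y   read y → write x, move left, go to p1
p1 | x[x]xy   read x → write z, move right, go to p0
p0 | xz[x]y
The non-blank tape span at halt is xzxy.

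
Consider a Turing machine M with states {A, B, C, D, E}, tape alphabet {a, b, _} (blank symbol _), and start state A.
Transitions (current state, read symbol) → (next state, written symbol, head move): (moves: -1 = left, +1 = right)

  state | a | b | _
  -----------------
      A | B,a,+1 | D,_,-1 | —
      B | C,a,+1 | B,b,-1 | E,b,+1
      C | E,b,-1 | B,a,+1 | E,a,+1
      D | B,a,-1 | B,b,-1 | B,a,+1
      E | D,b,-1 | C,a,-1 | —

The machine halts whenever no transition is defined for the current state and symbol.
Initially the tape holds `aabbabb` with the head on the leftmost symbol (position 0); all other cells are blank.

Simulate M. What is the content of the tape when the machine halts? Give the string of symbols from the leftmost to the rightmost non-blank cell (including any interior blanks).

A | [a]abbabb__   read a → write a, move +1, go to B
B | a[a]bbabb__   read a → write a, move +1, go to C
C | aa[b]babb__   read b → write a, move +1, go to B
B | aaa[b]abb__   read b → write b, move -1, go to B
B | aa[a]babb__   read a → write a, move +1, go to C
C | aaa[b]abb__   read b → write a, move +1, go to B
B | aaaa[a]bb__   read a → write a, move +1, go to C
C | aaaaa[b]b__   read b → write a, move +1, go to B
B | aaaaaa[b]__   read b → write b, move -1, go to B
B | aaaaa[a]b__   read a → write a, move +1, go to C
C | aaaaaa[b]__   read b → write a, move +1, go to B
B | aaaaaaa[_]_   read _ → write b, move +1, go to E
E | aaaaaaab[_]
The non-blank tape span at halt is aaaaaaab.

aaaaaaab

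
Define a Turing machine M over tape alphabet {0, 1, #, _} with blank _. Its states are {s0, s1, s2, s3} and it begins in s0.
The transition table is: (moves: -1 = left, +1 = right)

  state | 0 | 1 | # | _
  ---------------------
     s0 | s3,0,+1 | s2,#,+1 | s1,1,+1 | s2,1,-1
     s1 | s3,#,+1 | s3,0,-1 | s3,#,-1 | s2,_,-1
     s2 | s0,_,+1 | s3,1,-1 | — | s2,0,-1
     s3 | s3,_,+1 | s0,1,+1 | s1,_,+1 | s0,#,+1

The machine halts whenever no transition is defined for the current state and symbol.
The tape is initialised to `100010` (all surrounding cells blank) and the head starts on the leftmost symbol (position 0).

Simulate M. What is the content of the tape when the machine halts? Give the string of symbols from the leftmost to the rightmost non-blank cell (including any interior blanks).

state=s0 head=0 tape=[1]00010__   (s0,1)→(s2,#,+1)
state=s2 head=1 tape=#[0]0010__   (s2,0)→(s0,_,+1)
state=s0 head=2 tape=#_[0]010__   (s0,0)→(s3,0,+1)
state=s3 head=3 tape=#_0[0]10__   (s3,0)→(s3,_,+1)
state=s3 head=4 tape=#_0_[1]0__   (s3,1)→(s0,1,+1)
state=s0 head=5 tape=#_0_1[0]__   (s0,0)→(s3,0,+1)
state=s3 head=6 tape=#_0_10[_]_   (s3,_)→(s0,#,+1)
state=s0 head=7 tape=#_0_10#[_]   (s0,_)→(s2,1,-1)
state=s2 head=6 tape=#_0_10[#]1
The non-blank tape span at halt is #_0_10#1.

#_0_10#1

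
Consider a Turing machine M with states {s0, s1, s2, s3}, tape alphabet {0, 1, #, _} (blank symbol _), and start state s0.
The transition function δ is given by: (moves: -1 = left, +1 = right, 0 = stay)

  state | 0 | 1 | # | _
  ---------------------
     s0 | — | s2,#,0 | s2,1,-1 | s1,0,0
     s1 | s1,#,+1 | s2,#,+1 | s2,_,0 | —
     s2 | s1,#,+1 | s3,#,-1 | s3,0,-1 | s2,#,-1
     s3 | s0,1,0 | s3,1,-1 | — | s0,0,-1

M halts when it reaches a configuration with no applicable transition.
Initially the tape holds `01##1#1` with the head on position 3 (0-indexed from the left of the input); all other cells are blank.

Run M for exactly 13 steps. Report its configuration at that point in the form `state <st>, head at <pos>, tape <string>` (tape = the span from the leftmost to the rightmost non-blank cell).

state=s0 head=3 tape=__01#[#]1#1   (s0,#)→(s2,1,-1)
state=s2 head=2 tape=__01[#]11#1   (s2,#)→(s3,0,-1)
state=s3 head=1 tape=__0[1]011#1   (s3,1)→(s3,1,-1)
state=s3 head=0 tape=__[0]1011#1   (s3,0)→(s0,1,0)
state=s0 head=0 tape=__[1]1011#1   (s0,1)→(s2,#,0)
state=s2 head=0 tape=__[#]1011#1   (s2,#)→(s3,0,-1)
state=s3 head=-1 tape=_[_]01011#1   (s3,_)→(s0,0,-1)
state=s0 head=-2 tape=[_]001011#1   (s0,_)→(s1,0,0)
state=s1 head=-2 tape=[0]001011#1   (s1,0)→(s1,#,+1)
state=s1 head=-1 tape=#[0]01011#1   (s1,0)→(s1,#,+1)
state=s1 head=0 tape=##[0]1011#1   (s1,0)→(s1,#,+1)
state=s1 head=1 tape=###[1]011#1   (s1,1)→(s2,#,+1)
state=s2 head=2 tape=####[0]11#1   (s2,0)→(s1,#,+1)
state=s1 head=3 tape=#####[1]1#1
After 13 steps: state s1, head at 3, tape #####11#1.

state s1, head at 3, tape #####11#1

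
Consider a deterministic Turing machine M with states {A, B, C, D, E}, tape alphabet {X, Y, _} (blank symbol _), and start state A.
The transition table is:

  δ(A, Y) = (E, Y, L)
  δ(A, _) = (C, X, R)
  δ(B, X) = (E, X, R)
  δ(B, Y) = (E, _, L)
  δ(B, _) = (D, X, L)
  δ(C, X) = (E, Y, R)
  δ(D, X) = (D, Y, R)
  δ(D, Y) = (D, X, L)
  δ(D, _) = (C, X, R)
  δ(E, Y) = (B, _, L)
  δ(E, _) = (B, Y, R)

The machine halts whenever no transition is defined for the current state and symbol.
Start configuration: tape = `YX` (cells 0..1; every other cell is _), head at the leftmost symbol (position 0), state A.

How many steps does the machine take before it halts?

17

A | ___[Y]X__   read Y → write Y, move L, go to E
E | __[_]YX__   read _ → write Y, move R, go to B
B | __Y[Y]X__   read Y → write _, move L, go to E
E | __[Y]_X__   read Y → write _, move L, go to B
B | _[_]__X__   read _ → write X, move L, go to D
D | [_]X__X__   read _ → write X, move R, go to C
C | X[X]__X__   read X → write Y, move R, go to E
E | XY[_]_X__   read _ → write Y, move R, go to B
B | XYY[_]X__   read _ → write X, move L, go to D
D | XY[Y]XX__   read Y → write X, move L, go to D
D | X[Y]XXX__   read Y → write X, move L, go to D
D | [X]XXXX__   read X → write Y, move R, go to D
D | Y[X]XXX__   read X → write Y, move R, go to D
D | YY[X]XX__   read X → write Y, move R, go to D
D | YYY[X]X__   read X → write Y, move R, go to D
D | YYYY[X]__   read X → write Y, move R, go to D
D | YYYYY[_]_   read _ → write X, move R, go to C
C | YYYYYX[_]
M halts after 17 transitions.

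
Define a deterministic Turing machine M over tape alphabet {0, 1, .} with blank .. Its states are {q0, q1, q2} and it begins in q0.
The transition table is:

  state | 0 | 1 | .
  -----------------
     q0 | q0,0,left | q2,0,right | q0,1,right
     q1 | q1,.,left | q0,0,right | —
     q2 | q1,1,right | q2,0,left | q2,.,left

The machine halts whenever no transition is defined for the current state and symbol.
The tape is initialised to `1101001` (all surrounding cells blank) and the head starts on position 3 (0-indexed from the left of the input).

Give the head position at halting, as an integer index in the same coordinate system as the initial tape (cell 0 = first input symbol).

q0 | 110[1]001.   read 1 → write 0, move right, go to q2
q2 | 1100[0]01.   read 0 → write 1, move right, go to q1
q1 | 11001[0]1.   read 0 → write ., move left, go to q1
q1 | 1100[1].1.   read 1 → write 0, move right, go to q0
q0 | 11000[.]1.   read . → write 1, move right, go to q0
q0 | 110001[1].   read 1 → write 0, move right, go to q2
q2 | 1100010[.]   read . → write ., move left, go to q2
q2 | 110001[0].   read 0 → write 1, move right, go to q1
q1 | 1100011[.]
At halt the head is at cell 7.

7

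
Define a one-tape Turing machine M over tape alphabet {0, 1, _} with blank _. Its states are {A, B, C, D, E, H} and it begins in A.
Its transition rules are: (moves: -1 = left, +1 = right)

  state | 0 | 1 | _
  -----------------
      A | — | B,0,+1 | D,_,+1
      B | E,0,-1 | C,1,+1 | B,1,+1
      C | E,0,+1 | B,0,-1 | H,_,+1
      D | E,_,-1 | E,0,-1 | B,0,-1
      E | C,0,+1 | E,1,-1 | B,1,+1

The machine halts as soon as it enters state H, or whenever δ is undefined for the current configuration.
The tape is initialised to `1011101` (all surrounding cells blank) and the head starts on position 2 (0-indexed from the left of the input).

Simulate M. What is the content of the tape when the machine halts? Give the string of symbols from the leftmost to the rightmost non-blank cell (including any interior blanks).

state=A head=2 tape=10[1]1101__   (A,1)→(B,0,+1)
state=B head=3 tape=100[1]101__   (B,1)→(C,1,+1)
state=C head=4 tape=1001[1]01__   (C,1)→(B,0,-1)
state=B head=3 tape=100[1]001__   (B,1)→(C,1,+1)
state=C head=4 tape=1001[0]01__   (C,0)→(E,0,+1)
state=E head=5 tape=10010[0]1__   (E,0)→(C,0,+1)
state=C head=6 tape=100100[1]__   (C,1)→(B,0,-1)
state=B head=5 tape=10010[0]0__   (B,0)→(E,0,-1)
state=E head=4 tape=1001[0]00__   (E,0)→(C,0,+1)
state=C head=5 tape=10010[0]0__   (C,0)→(E,0,+1)
state=E head=6 tape=100100[0]__   (E,0)→(C,0,+1)
state=C head=7 tape=1001000[_]_   (C,_)→(H,_,+1)
state=H head=8 tape=1001000_[_]
The non-blank tape span at halt is 1001000.

1001000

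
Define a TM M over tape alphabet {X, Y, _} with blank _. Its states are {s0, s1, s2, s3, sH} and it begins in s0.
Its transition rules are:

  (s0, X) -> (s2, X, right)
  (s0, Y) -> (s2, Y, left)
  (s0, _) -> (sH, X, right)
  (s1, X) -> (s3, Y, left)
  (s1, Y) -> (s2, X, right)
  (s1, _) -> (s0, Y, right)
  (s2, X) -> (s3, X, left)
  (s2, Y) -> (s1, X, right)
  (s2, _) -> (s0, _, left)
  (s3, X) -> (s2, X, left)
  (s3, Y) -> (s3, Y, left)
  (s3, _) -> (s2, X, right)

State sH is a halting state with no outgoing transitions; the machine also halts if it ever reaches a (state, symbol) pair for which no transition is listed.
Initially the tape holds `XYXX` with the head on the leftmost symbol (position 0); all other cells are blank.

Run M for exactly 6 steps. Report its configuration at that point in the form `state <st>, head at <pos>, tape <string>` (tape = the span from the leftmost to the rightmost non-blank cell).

state=s0 head=0 tape=_[X]YXX   (s0,X)→(s2,X,right)
state=s2 head=1 tape=_X[Y]XX   (s2,Y)→(s1,X,right)
state=s1 head=2 tape=_XX[X]X   (s1,X)→(s3,Y,left)
state=s3 head=1 tape=_X[X]YX   (s3,X)→(s2,X,left)
state=s2 head=0 tape=_[X]XYX   (s2,X)→(s3,X,left)
state=s3 head=-1 tape=[_]XXYX   (s3,_)→(s2,X,right)
state=s2 head=0 tape=X[X]XYX
After 6 steps: state s2, head at 0, tape XXXYX.

state s2, head at 0, tape XXXYX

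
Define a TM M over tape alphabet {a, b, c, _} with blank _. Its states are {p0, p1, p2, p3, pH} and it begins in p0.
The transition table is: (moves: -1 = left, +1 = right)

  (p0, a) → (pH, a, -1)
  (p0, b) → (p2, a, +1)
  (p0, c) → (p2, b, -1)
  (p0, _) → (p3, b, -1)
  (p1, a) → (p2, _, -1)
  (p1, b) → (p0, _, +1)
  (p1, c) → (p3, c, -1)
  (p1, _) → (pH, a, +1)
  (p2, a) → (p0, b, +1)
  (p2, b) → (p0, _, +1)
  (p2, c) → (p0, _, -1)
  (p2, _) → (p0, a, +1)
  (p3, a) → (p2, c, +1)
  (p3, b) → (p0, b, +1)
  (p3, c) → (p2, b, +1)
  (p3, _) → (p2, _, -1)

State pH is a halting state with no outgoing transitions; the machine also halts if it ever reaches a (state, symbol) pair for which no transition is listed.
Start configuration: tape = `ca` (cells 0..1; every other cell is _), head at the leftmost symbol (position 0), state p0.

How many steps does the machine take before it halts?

15

p0 | _[c]a____   read c → write b, move -1, go to p2
p2 | [_]ba____   read _ → write a, move +1, go to p0
p0 | a[b]a____   read b → write a, move +1, go to p2
p2 | aa[a]____   read a → write b, move +1, go to p0
p0 | aab[_]___   read _ → write b, move -1, go to p3
p3 | aa[b]b___   read b → write b, move +1, go to p0
p0 | aab[b]___   read b → write a, move +1, go to p2
p2 | aaba[_]__   read _ → write a, move +1, go to p0
p0 | aabaa[_]_   read _ → write b, move -1, go to p3
p3 | aaba[a]b_   read a → write c, move +1, go to p2
p2 | aabac[b]_   read b → write _, move +1, go to p0
p0 | aabac_[_]   read _ → write b, move -1, go to p3
p3 | aabac[_]b   read _ → write _, move -1, go to p2
p2 | aaba[c]_b   read c → write _, move -1, go to p0
p0 | aab[a]__b   read a → write a, move -1, go to pH
pH | aa[b]a__b
M halts after 15 transitions.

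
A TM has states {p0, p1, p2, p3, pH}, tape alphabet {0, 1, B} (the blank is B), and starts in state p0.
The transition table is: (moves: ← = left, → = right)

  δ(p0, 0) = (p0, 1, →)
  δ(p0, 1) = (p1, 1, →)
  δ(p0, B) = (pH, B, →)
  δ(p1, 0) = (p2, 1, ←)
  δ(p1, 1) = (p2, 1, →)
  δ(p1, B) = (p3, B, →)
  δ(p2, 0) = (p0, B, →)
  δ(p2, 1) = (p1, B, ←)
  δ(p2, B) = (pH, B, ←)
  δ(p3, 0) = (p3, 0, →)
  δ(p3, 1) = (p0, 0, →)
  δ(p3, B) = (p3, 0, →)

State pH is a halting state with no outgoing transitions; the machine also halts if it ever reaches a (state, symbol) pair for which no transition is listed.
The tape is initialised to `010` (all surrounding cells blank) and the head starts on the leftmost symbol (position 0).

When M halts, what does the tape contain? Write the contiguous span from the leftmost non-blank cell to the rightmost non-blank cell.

1B1

p0 | [0]10   read 0 → write 1, move →, go to p0
p0 | 1[1]0   read 1 → write 1, move →, go to p1
p1 | 11[0]   read 0 → write 1, move ←, go to p2
p2 | 1[1]1   read 1 → write B, move ←, go to p1
p1 | [1]B1   read 1 → write 1, move →, go to p2
p2 | 1[B]1   read B → write B, move ←, go to pH
pH | [1]B1
The non-blank tape span at halt is 1B1.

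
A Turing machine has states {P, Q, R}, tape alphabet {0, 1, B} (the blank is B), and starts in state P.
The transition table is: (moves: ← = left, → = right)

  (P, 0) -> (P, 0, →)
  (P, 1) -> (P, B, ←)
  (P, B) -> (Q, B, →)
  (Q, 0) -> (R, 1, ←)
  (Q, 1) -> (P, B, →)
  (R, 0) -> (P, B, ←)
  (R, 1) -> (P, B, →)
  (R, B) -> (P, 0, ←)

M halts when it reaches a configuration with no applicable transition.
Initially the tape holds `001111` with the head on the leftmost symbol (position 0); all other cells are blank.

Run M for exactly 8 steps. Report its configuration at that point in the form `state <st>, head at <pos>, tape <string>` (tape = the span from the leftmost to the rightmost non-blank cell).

state=P head=0 tape=[0]01111   (P,0)→(P,0,→)
state=P head=1 tape=0[0]1111   (P,0)→(P,0,→)
state=P head=2 tape=00[1]111   (P,1)→(P,B,←)
state=P head=1 tape=0[0]B111   (P,0)→(P,0,→)
state=P head=2 tape=00[B]111   (P,B)→(Q,B,→)
state=Q head=3 tape=00B[1]11   (Q,1)→(P,B,→)
state=P head=4 tape=00BB[1]1   (P,1)→(P,B,←)
state=P head=3 tape=00B[B]B1   (P,B)→(Q,B,→)
state=Q head=4 tape=00BB[B]1
After 8 steps: state Q, head at 4, tape 00BBB1.

state Q, head at 4, tape 00BBB1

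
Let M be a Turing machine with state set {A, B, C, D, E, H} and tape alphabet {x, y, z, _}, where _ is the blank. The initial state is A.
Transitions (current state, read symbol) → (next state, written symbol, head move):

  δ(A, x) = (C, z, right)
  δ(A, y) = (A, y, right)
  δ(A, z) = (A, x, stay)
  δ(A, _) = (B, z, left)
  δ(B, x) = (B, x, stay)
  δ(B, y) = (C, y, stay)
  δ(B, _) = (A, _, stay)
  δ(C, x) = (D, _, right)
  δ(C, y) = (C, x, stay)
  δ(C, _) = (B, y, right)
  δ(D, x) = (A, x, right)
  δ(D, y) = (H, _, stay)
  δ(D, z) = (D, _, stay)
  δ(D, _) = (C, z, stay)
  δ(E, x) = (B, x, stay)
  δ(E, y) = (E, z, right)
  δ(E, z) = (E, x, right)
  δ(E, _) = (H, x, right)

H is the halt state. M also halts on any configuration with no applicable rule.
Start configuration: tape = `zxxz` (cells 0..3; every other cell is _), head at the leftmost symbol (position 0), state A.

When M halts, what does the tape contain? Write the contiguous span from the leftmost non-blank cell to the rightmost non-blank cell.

state=A head=0 tape=[z]xxz__   (A,z)→(A,x,stay)
state=A head=0 tape=[x]xxz__   (A,x)→(C,z,right)
state=C head=1 tape=z[x]xz__   (C,x)→(D,_,right)
state=D head=2 tape=z_[x]z__   (D,x)→(A,x,right)
state=A head=3 tape=z_x[z]__   (A,z)→(A,x,stay)
state=A head=3 tape=z_x[x]__   (A,x)→(C,z,right)
state=C head=4 tape=z_xz[_]_   (C,_)→(B,y,right)
state=B head=5 tape=z_xzy[_]   (B,_)→(A,_,stay)
state=A head=5 tape=z_xzy[_]   (A,_)→(B,z,left)
state=B head=4 tape=z_xz[y]z   (B,y)→(C,y,stay)
state=C head=4 tape=z_xz[y]z   (C,y)→(C,x,stay)
state=C head=4 tape=z_xz[x]z   (C,x)→(D,_,right)
state=D head=5 tape=z_xz_[z]   (D,z)→(D,_,stay)
state=D head=5 tape=z_xz_[_]   (D,_)→(C,z,stay)
state=C head=5 tape=z_xz_[z]
The non-blank tape span at halt is z_xz_z.

z_xz_z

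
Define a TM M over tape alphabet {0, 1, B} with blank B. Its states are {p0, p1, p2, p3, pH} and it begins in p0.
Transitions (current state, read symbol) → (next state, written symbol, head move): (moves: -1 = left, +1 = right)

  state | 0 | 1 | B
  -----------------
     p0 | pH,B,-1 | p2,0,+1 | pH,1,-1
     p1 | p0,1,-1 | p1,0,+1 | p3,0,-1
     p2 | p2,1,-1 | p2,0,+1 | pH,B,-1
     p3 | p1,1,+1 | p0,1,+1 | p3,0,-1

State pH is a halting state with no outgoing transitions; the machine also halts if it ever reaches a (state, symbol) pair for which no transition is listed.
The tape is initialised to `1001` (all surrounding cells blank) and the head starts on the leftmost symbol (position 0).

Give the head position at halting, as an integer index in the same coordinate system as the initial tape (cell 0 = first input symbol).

state=p0 head=0 tape=BB[1]001   (p0,1)→(p2,0,+1)
state=p2 head=1 tape=BB0[0]01   (p2,0)→(p2,1,-1)
state=p2 head=0 tape=BB[0]101   (p2,0)→(p2,1,-1)
state=p2 head=-1 tape=B[B]1101   (p2,B)→(pH,B,-1)
state=pH head=-2 tape=[B]B1101
At halt the head is at cell -2.

-2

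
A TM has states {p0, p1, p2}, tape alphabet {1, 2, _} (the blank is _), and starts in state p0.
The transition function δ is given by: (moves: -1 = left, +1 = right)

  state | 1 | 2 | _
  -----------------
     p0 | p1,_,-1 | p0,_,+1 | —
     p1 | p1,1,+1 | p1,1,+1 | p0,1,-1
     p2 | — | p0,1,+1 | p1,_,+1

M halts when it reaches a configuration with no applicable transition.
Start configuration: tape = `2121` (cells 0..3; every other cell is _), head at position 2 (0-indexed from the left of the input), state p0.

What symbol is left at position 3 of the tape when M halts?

p0 | __21[2]1   read 2 → write _, move +1, go to p0
p0 | __21_[1]   read 1 → write _, move -1, go to p1
p1 | __21[_]_   read _ → write 1, move -1, go to p0
p0 | __2[1]1_   read 1 → write _, move -1, go to p1
p1 | __[2]_1_   read 2 → write 1, move +1, go to p1
p1 | __1[_]1_   read _ → write 1, move -1, go to p0
p0 | __[1]11_   read 1 → write _, move -1, go to p1
p1 | _[_]_11_   read _ → write 1, move -1, go to p0
p0 | [_]1_11_
Cell 3 holds _ when M halts.

_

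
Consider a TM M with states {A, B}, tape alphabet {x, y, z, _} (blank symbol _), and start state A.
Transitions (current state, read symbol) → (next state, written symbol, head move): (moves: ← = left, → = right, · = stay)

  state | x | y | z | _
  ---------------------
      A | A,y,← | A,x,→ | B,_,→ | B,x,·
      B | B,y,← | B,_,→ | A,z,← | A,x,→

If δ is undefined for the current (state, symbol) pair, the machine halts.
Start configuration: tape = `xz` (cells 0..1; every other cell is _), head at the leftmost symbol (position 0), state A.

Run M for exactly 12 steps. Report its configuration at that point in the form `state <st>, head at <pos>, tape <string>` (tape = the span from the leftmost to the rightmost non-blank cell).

A | __[x]z__   read x → write y, move ←, go to A
A | _[_]yz__   read _ → write x, move ·, go to B
B | _[x]yz__   read x → write y, move ←, go to B
B | [_]yyz__   read _ → write x, move →, go to A
A | x[y]yz__   read y → write x, move →, go to A
A | xx[y]z__   read y → write x, move →, go to A
A | xxx[z]__   read z → write _, move →, go to B
B | xxx_[_]_   read _ → write x, move →, go to A
A | xxx_x[_]   read _ → write x, move ·, go to B
B | xxx_x[x]   read x → write y, move ←, go to B
B | xxx_[x]y   read x → write y, move ←, go to B
B | xxx[_]yy   read _ → write x, move →, go to A
A | xxxx[y]y
After 12 steps: state A, head at 2, tape xxxxyy.

state A, head at 2, tape xxxxyy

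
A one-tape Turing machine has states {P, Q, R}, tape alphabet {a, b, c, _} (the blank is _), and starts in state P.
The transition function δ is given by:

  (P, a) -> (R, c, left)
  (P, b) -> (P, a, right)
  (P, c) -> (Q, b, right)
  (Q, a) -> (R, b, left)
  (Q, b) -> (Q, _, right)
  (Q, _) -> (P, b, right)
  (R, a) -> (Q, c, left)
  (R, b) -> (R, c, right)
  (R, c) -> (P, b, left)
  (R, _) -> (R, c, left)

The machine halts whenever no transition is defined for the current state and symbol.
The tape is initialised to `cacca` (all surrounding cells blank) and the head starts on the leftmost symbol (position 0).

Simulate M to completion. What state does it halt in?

P | [c]acca   read c → write b, move right, go to Q
Q | b[a]cca   read a → write b, move left, go to R
R | [b]bcca   read b → write c, move right, go to R
R | c[b]cca   read b → write c, move right, go to R
R | cc[c]ca   read c → write b, move left, go to P
P | c[c]bca   read c → write b, move right, go to Q
Q | cb[b]ca   read b → write _, move right, go to Q
Q | cb_[c]a
No transition is defined for (Q, c); M halts in state Q.

Q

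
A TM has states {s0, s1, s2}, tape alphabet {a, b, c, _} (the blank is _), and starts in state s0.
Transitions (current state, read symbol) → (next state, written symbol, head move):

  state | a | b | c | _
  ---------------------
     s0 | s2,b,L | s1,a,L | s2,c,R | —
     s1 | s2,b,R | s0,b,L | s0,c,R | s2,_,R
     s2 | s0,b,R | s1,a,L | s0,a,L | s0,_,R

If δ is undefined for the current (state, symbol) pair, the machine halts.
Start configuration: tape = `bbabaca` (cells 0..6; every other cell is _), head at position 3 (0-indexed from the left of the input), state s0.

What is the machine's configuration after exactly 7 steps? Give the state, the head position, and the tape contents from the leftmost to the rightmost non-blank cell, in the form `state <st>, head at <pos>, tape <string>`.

s0 | bba[b]aca   read b → write a, move L, go to s1
s1 | bb[a]aaca   read a → write b, move R, go to s2
s2 | bbb[a]aca   read a → write b, move R, go to s0
s0 | bbbb[a]ca   read a → write b, move L, go to s2
s2 | bbb[b]bca   read b → write a, move L, go to s1
s1 | bb[b]abca   read b → write b, move L, go to s0
s0 | b[b]babca   read b → write a, move L, go to s1
s1 | [b]ababca
After 7 steps: state s1, head at 0, tape bababca.

state s1, head at 0, tape bababca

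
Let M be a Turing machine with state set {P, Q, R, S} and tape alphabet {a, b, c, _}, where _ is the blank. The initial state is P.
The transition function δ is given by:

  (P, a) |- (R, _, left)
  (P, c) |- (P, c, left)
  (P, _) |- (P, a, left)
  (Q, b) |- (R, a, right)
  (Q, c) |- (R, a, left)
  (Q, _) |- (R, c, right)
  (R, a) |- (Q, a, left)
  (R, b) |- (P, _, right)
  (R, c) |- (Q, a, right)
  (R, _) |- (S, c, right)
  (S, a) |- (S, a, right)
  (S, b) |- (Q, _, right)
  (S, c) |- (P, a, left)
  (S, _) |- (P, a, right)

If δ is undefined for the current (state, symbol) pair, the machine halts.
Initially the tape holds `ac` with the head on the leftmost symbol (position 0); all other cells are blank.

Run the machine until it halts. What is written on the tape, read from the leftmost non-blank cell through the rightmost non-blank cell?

P | ___[a]c______   read a → write _, move left, go to R
R | __[_]_c______   read _ → write c, move right, go to S
S | __c[_]c______   read _ → write a, move right, go to P
P | __ca[c]______   read c → write c, move left, go to P
P | __c[a]c______   read a → write _, move left, go to R
R | __[c]_c______   read c → write a, move right, go to Q
Q | __a[_]c______   read _ → write c, move right, go to R
R | __ac[c]______   read c → write a, move right, go to Q
Q | __aca[_]_____   read _ → write c, move right, go to R
R | __acac[_]____   read _ → write c, move right, go to S
S | __acacc[_]___   read _ → write a, move right, go to P
P | __acacca[_]__   read _ → write a, move left, go to P
P | __acacc[a]a__   read a → write _, move left, go to R
R | __acac[c]_a__   read c → write a, move right, go to Q
Q | __acaca[_]a__   read _ → write c, move right, go to R
R | __acacac[a]__   read a → write a, move left, go to Q
Q | __acaca[c]a__   read c → write a, move left, go to R
R | __acac[a]aa__   read a → write a, move left, go to Q
Q | __aca[c]aaa__   read c → write a, move left, go to R
R | __ac[a]aaaa__   read a → write a, move left, go to Q
Q | __a[c]aaaaa__   read c → write a, move left, go to R
R | __[a]aaaaaa__   read a → write a, move left, go to Q
Q | _[_]aaaaaaa__   read _ → write c, move right, go to R
R | _c[a]aaaaaa__   read a → write a, move left, go to Q
Q | _[c]aaaaaaa__   read c → write a, move left, go to R
R | [_]aaaaaaaa__   read _ → write c, move right, go to S
S | c[a]aaaaaaa__   read a → write a, move right, go to S
S | ca[a]aaaaaa__   read a → write a, move right, go to S
S | caa[a]aaaaa__   read a → write a, move right, go to S
S | caaa[a]aaaa__   read a → write a, move right, go to S
S | caaaa[a]aaa__   read a → write a, move right, go to S
S | caaaaa[a]aa__   read a → write a, move right, go to S
S | caaaaaa[a]a__   read a → write a, move right, go to S
S | caaaaaaa[a]__   read a → write a, move right, go to S
S | caaaaaaaa[_]_   read _ → write a, move right, go to P
P | caaaaaaaaa[_]   read _ → write a, move left, go to P
P | caaaaaaaa[a]a   read a → write _, move left, go to R
R | caaaaaaa[a]_a   read a → write a, move left, go to Q
Q | caaaaaa[a]a_a
The non-blank tape span at halt is caaaaaaaa_a.

caaaaaaaa_a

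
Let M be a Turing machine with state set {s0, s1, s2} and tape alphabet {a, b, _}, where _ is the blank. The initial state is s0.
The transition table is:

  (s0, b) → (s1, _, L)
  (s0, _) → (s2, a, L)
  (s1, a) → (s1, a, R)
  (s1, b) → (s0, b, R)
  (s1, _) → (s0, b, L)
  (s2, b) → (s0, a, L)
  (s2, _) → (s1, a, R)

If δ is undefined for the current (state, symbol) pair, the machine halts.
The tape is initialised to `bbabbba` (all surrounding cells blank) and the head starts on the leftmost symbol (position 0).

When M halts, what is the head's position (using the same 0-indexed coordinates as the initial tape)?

state=s0 head=0 tape=___[b]babbba   (s0,b)→(s1,_,L)
state=s1 head=-1 tape=__[_]_babbba   (s1,_)→(s0,b,L)
state=s0 head=-2 tape=_[_]b_babbba   (s0,_)→(s2,a,L)
state=s2 head=-3 tape=[_]ab_babbba   (s2,_)→(s1,a,R)
state=s1 head=-2 tape=a[a]b_babbba   (s1,a)→(s1,a,R)
state=s1 head=-1 tape=aa[b]_babbba   (s1,b)→(s0,b,R)
state=s0 head=0 tape=aab[_]babbba   (s0,_)→(s2,a,L)
state=s2 head=-1 tape=aa[b]ababbba   (s2,b)→(s0,a,L)
state=s0 head=-2 tape=a[a]aababbba
At halt the head is at cell -2.

-2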